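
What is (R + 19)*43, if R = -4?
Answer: 645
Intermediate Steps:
(R + 19)*43 = (-4 + 19)*43 = 15*43 = 645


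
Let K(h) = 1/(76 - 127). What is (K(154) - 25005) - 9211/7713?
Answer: -3278839763/131121 ≈ -25006.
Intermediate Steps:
K(h) = -1/51 (K(h) = 1/(-51) = -1/51)
(K(154) - 25005) - 9211/7713 = (-1/51 - 25005) - 9211/7713 = -1275256/51 - 9211*1/7713 = -1275256/51 - 9211/7713 = -3278839763/131121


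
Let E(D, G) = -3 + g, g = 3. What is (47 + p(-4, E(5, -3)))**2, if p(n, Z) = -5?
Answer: 1764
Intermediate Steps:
E(D, G) = 0 (E(D, G) = -3 + 3 = 0)
(47 + p(-4, E(5, -3)))**2 = (47 - 5)**2 = 42**2 = 1764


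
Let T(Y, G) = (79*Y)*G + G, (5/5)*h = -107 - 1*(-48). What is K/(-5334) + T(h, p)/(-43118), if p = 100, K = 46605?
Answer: 79354935/38331902 ≈ 2.0702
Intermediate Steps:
h = -59 (h = -107 - 1*(-48) = -107 + 48 = -59)
T(Y, G) = G + 79*G*Y (T(Y, G) = 79*G*Y + G = G + 79*G*Y)
K/(-5334) + T(h, p)/(-43118) = 46605/(-5334) + (100*(1 + 79*(-59)))/(-43118) = 46605*(-1/5334) + (100*(1 - 4661))*(-1/43118) = -15535/1778 + (100*(-4660))*(-1/43118) = -15535/1778 - 466000*(-1/43118) = -15535/1778 + 233000/21559 = 79354935/38331902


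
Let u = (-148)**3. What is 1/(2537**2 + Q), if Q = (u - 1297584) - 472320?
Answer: 1/1424673 ≈ 7.0192e-7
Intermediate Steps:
u = -3241792
Q = -5011696 (Q = (-3241792 - 1297584) - 472320 = -4539376 - 472320 = -5011696)
1/(2537**2 + Q) = 1/(2537**2 - 5011696) = 1/(6436369 - 5011696) = 1/1424673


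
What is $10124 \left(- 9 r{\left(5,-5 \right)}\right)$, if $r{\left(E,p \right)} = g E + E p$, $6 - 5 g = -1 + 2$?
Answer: $1822320$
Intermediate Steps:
$g = 1$ ($g = \frac{6}{5} - \frac{-1 + 2}{5} = \frac{6}{5} - \frac{1}{5} = 1$)
$r{\left(E,p \right)} = E + E p$ ($r{\left(E,p \right)} = 1 E + E p = E + E p$)
$10124 \left(- 9 r{\left(5,-5 \right)}\right) = 10124 \left(- 9 \cdot 5 \left(1 - 5\right)\right) = 10124 \left(- 9 \cdot 5 \left(-4\right)\right) = 10124 \left(\left(-9\right) \left(-20\right)\right) = 10124 \cdot 180 = 1822320$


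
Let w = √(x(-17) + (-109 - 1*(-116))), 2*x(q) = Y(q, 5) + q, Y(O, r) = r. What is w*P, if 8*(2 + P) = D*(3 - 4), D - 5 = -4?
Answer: -17/8 ≈ -2.1250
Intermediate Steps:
D = 1 (D = 5 - 4 = 1)
x(q) = 5/2 + q/2 (x(q) = (5 + q)/2 = 5/2 + q/2)
P = -17/8 (P = -2 + (1*(3 - 4))/8 = -2 + (1*(-1))/8 = -2 + (⅛)*(-1) = -2 - ⅛ = -17/8 ≈ -2.1250)
w = 1 (w = √((5/2 + (½)*(-17)) + (-109 - 1*(-116))) = √((5/2 - 17/2) + (-109 + 116)) = √(-6 + 7) = √1 = 1)
w*P = 1*(-17/8) = -17/8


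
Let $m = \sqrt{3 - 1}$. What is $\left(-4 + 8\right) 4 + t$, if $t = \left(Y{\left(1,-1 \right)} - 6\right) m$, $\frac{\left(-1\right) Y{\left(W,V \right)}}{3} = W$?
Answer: $16 - 9 \sqrt{2} \approx 3.2721$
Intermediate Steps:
$Y{\left(W,V \right)} = - 3 W$
$m = \sqrt{2} \approx 1.4142$
$t = - 9 \sqrt{2}$ ($t = \left(\left(-3\right) 1 - 6\right) \sqrt{2} = \left(-3 - 6\right) \sqrt{2} = - 9 \sqrt{2} \approx -12.728$)
$\left(-4 + 8\right) 4 + t = \left(-4 + 8\right) 4 - 9 \sqrt{2} = 4 \cdot 4 - 9 \sqrt{2} = 16 - 9 \sqrt{2}$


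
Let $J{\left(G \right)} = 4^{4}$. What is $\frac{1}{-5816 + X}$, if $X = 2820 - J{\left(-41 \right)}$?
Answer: $- \frac{1}{3252} \approx -0.0003075$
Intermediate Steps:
$J{\left(G \right)} = 256$
$X = 2564$ ($X = 2820 - 256 = 2564$)
$\frac{1}{-5816 + X} = \frac{1}{-5816 + 2564} = \frac{1}{-3252} = - \frac{1}{3252}$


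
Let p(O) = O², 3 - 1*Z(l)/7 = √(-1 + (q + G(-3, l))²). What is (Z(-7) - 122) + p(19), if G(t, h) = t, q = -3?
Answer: 260 - 7*√35 ≈ 218.59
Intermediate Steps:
Z(l) = 21 - 7*√35 (Z(l) = 21 - 7*√(-1 + (-3 - 3)²) = 21 - 7*√(-1 + (-6)²) = 21 - 7*√(-1 + 36) = 21 - 7*√35)
(Z(-7) - 122) + p(19) = ((21 - 7*√35) - 122) + 19² = (-101 - 7*√35) + 361 = 260 - 7*√35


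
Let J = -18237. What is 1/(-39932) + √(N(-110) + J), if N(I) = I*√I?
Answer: -1/39932 + √(-18237 - 110*I*√110) ≈ 4.2694 - 135.11*I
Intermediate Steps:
N(I) = I^(3/2)
1/(-39932) + √(N(-110) + J) = 1/(-39932) + √((-110)^(3/2) - 18237) = -1/39932 + √(-110*I*√110 - 18237) = -1/39932 + √(-18237 - 110*I*√110)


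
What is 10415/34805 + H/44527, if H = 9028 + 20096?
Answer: 295481905/309952447 ≈ 0.95331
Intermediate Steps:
H = 29124
10415/34805 + H/44527 = 10415/34805 + 29124/44527 = 10415*(1/34805) + 29124*(1/44527) = 2083/6961 + 29124/44527 = 295481905/309952447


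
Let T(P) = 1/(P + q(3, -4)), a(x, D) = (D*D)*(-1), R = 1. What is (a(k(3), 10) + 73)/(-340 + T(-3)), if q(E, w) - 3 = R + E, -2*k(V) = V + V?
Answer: 12/151 ≈ 0.079470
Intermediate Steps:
k(V) = -V (k(V) = -(V + V)/2 = -V)
a(x, D) = -D**2 (a(x, D) = D**2*(-1) = -D**2)
q(E, w) = 4 + E (q(E, w) = 3 + (1 + E) = 4 + E)
T(P) = 1/(7 + P) (T(P) = 1/(P + (4 + 3)) = 1/(P + 7) = 1/(7 + P))
(a(k(3), 10) + 73)/(-340 + T(-3)) = (-1*10**2 + 73)/(-340 + 1/(7 - 3)) = (-1*100 + 73)/(-340 + 1/4) = (-100 + 73)/(-340 + 1/4) = -27/(-1359/4) = -27*(-4/1359) = 12/151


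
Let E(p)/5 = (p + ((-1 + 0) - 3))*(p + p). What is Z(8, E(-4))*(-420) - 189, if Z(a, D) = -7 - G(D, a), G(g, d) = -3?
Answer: 1491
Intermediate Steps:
E(p) = 10*p*(-4 + p) (E(p) = 5*((p + ((-1 + 0) - 3))*(p + p)) = 5*((p + (-1 - 3))*(2*p)) = 5*((p - 4)*(2*p)) = 5*((-4 + p)*(2*p)) = 5*(2*p*(-4 + p)) = 10*p*(-4 + p))
Z(a, D) = -4 (Z(a, D) = -7 - 1*(-3) = -7 + 3 = -4)
Z(8, E(-4))*(-420) - 189 = -4*(-420) - 189 = 1680 - 189 = 1491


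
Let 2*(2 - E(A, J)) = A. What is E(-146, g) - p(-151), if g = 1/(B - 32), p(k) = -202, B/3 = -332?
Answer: 277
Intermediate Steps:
B = -996 (B = 3*(-332) = -996)
g = -1/1028 (g = 1/(-996 - 32) = 1/(-1028) = -1/1028 ≈ -0.00097276)
E(A, J) = 2 - A/2
E(-146, g) - p(-151) = (2 - ½*(-146)) - 1*(-202) = (2 + 73) + 202 = 75 + 202 = 277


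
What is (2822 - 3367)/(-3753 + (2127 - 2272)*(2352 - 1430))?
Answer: 545/137443 ≈ 0.0039653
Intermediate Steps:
(2822 - 3367)/(-3753 + (2127 - 2272)*(2352 - 1430)) = -545/(-3753 - 145*922) = -545/(-3753 - 133690) = -545/(-137443) = -545*(-1/137443) = 545/137443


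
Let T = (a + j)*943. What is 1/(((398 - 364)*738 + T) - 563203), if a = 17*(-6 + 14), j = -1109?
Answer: -1/1455650 ≈ -6.8698e-7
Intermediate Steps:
a = 136 (a = 17*8 = 136)
T = -917539 (T = (136 - 1109)*943 = -973*943 = -917539)
1/(((398 - 364)*738 + T) - 563203) = 1/(((398 - 364)*738 - 917539) - 563203) = 1/((34*738 - 917539) - 563203) = 1/((25092 - 917539) - 563203) = 1/(-892447 - 563203) = 1/(-1455650) = -1/1455650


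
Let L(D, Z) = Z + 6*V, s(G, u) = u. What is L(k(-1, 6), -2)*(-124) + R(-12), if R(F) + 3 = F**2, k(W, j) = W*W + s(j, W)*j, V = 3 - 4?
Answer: 1133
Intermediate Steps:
V = -1
k(W, j) = W**2 + W*j (k(W, j) = W*W + W*j = W**2 + W*j)
L(D, Z) = -6 + Z (L(D, Z) = Z + 6*(-1) = Z - 6 = -6 + Z)
R(F) = -3 + F**2
L(k(-1, 6), -2)*(-124) + R(-12) = (-6 - 2)*(-124) + (-3 + (-12)**2) = -8*(-124) + (-3 + 144) = 992 + 141 = 1133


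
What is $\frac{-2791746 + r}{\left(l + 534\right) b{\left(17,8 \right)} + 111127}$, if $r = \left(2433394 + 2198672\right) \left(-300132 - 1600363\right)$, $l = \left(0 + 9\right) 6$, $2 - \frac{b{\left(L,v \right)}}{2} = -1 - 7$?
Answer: $- \frac{8803221064416}{122887} \approx -7.1637 \cdot 10^{7}$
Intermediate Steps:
$b{\left(L,v \right)} = 20$ ($b{\left(L,v \right)} = 4 - 2 \left(-1 - 7\right) = 4 - -16 = 4 + 16 = 20$)
$l = 54$ ($l = 9 \cdot 6 = 54$)
$r = -8803218272670$ ($r = 4632066 \left(-1900495\right) = -8803218272670$)
$\frac{-2791746 + r}{\left(l + 534\right) b{\left(17,8 \right)} + 111127} = \frac{-2791746 - 8803218272670}{\left(54 + 534\right) 20 + 111127} = - \frac{8803221064416}{588 \cdot 20 + 111127} = - \frac{8803221064416}{11760 + 111127} = - \frac{8803221064416}{122887}$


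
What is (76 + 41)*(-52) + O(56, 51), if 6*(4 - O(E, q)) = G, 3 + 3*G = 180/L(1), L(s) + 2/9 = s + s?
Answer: -146051/24 ≈ -6085.5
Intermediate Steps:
L(s) = -2/9 + 2*s (L(s) = -2/9 + (s + s) = -2/9 + 2*s)
G = 131/4 (G = -1 + (180/(-2/9 + 2*1))/3 = -1 + (180/(-2/9 + 2))/3 = -1 + (180/(16/9))/3 = -1 + (180*(9/16))/3 = -1 + (⅓)*(405/4) = -1 + 135/4 = 131/4 ≈ 32.750)
O(E, q) = -35/24 (O(E, q) = 4 - ⅙*131/4 = 4 - 131/24 = -35/24)
(76 + 41)*(-52) + O(56, 51) = (76 + 41)*(-52) - 35/24 = 117*(-52) - 35/24 = -6084 - 35/24 = -146051/24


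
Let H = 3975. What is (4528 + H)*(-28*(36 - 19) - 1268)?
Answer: -14829232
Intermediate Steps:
(4528 + H)*(-28*(36 - 19) - 1268) = (4528 + 3975)*(-28*(36 - 19) - 1268) = 8503*(-28*17 - 1268) = 8503*(-476 - 1268) = 8503*(-1744) = -14829232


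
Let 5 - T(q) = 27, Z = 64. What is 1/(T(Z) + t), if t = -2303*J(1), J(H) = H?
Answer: -1/2325 ≈ -0.00043011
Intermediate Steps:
T(q) = -22 (T(q) = 5 - 1*27 = 5 - 27 = -22)
t = -2303 (t = -2303*1 = -2303)
1/(T(Z) + t) = 1/(-22 - 2303) = 1/(-2325) = -1/2325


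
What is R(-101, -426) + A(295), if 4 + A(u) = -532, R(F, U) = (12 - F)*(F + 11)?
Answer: -10706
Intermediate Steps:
R(F, U) = (11 + F)*(12 - F) (R(F, U) = (12 - F)*(11 + F) = (11 + F)*(12 - F))
A(u) = -536 (A(u) = -4 - 532 = -536)
R(-101, -426) + A(295) = (132 - 101 - 1*(-101)²) - 536 = (132 - 101 - 1*10201) - 536 = (132 - 101 - 10201) - 536 = -10170 - 536 = -10706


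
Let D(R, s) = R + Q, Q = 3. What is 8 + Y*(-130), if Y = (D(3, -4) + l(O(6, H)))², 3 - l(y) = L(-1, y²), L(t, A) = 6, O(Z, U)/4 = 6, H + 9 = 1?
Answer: -1162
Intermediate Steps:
D(R, s) = 3 + R (D(R, s) = R + 3 = 3 + R)
H = -8 (H = -9 + 1 = -8)
O(Z, U) = 24 (O(Z, U) = 4*6 = 24)
l(y) = -3 (l(y) = 3 - 1*6 = 3 - 6 = -3)
Y = 9 (Y = ((3 + 3) - 3)² = (6 - 3)² = 3² = 9)
8 + Y*(-130) = 8 + 9*(-130) = 8 - 1170 = -1162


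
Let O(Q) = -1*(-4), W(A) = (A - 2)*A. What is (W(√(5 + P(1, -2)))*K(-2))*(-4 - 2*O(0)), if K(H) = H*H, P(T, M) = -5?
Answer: 0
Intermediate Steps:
W(A) = A*(-2 + A) (W(A) = (-2 + A)*A = A*(-2 + A))
O(Q) = 4
K(H) = H²
(W(√(5 + P(1, -2)))*K(-2))*(-4 - 2*O(0)) = ((√(5 - 5)*(-2 + √(5 - 5)))*(-2)²)*(-4 - 2*4) = ((√0*(-2 + √0))*4)*(-4 - 8) = ((0*(-2 + 0))*4)*(-12) = ((0*(-2))*4)*(-12) = (0*4)*(-12) = 0*(-12) = 0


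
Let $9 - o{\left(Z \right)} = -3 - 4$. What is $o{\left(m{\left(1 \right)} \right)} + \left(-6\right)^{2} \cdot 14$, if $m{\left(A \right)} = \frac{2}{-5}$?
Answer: $520$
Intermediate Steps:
$m{\left(A \right)} = - \frac{2}{5}$ ($m{\left(A \right)} = 2 \left(- \frac{1}{5}\right) = - \frac{2}{5}$)
$o{\left(Z \right)} = 16$ ($o{\left(Z \right)} = 9 - \left(-3 - 4\right) = 9 - -7 = 9 + 7 = 16$)
$o{\left(m{\left(1 \right)} \right)} + \left(-6\right)^{2} \cdot 14 = 16 + \left(-6\right)^{2} \cdot 14 = 16 + 36 \cdot 14 = 16 + 504 = 520$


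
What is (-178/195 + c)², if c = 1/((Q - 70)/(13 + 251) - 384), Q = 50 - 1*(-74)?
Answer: 5974362436/7129269225 ≈ 0.83801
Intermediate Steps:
Q = 124 (Q = 50 + 74 = 124)
c = -44/16887 (c = 1/((124 - 70)/(13 + 251) - 384) = 1/(54/264 - 384) = 1/(54*(1/264) - 384) = 1/(9/44 - 384) = 1/(-16887/44) = -44/16887 ≈ -0.0026056)
(-178/195 + c)² = (-178/195 - 44/16887)² = (-77294/84435)² = 5974362436/7129269225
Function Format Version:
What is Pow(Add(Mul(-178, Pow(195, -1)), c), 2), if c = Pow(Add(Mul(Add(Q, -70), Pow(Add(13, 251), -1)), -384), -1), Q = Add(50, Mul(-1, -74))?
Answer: Rational(5974362436, 7129269225) ≈ 0.83801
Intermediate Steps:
Q = 124 (Q = Add(50, 74) = 124)
c = Rational(-44, 16887) (c = Pow(Add(Mul(Add(124, -70), Pow(Add(13, 251), -1)), -384), -1) = Pow(Add(Mul(54, Pow(264, -1)), -384), -1) = Pow(Add(Mul(54, Rational(1, 264)), -384), -1) = Pow(Add(Rational(9, 44), -384), -1) = Pow(Rational(-16887, 44), -1) = Rational(-44, 16887) ≈ -0.0026056)
Pow(Add(Mul(-178, Pow(195, -1)), c), 2) = Pow(Add(Mul(-178, Pow(195, -1)), Rational(-44, 16887)), 2) = Pow(Add(Mul(-178, Rational(1, 195)), Rational(-44, 16887)), 2) = Pow(Add(Rational(-178, 195), Rational(-44, 16887)), 2) = Pow(Rational(-77294, 84435), 2) = Rational(5974362436, 7129269225)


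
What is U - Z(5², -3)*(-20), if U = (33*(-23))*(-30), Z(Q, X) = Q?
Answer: 23270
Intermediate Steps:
U = 22770 (U = -759*(-30) = 22770)
U - Z(5², -3)*(-20) = 22770 - 5²*(-20) = 22770 - 25*(-20) = 22770 - 1*(-500) = 22770 + 500 = 23270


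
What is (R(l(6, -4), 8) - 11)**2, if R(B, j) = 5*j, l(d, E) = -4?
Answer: 841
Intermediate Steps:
(R(l(6, -4), 8) - 11)**2 = (5*8 - 11)**2 = (40 - 11)**2 = 29**2 = 841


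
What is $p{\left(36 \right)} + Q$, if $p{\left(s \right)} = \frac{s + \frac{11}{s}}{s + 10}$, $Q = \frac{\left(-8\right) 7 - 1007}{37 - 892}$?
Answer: $\frac{319757}{157320} \approx 2.0325$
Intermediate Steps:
$Q = \frac{1063}{855}$ ($Q = \frac{-56 - 1007}{-855} = \left(-1063\right) \left(- \frac{1}{855}\right) = \frac{1063}{855} \approx 1.2433$)
$p{\left(s \right)} = \frac{s + \frac{11}{s}}{10 + s}$
$p{\left(36 \right)} + Q = \frac{11 + 36^{2}}{36 \left(10 + 36\right)} + \frac{1063}{855} = \frac{11 + 1296}{36 \cdot 46} + \frac{1063}{855} = \frac{1}{36} \cdot \frac{1}{46} \cdot 1307 + \frac{1063}{855} = \frac{1307}{1656} + \frac{1063}{855} = \frac{319757}{157320}$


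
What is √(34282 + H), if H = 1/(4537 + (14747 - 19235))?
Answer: √1679819/7 ≈ 185.15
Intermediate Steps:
H = 1/49 (H = 1/(4537 - 4488) = 1/49 ≈ 0.020408)
√(34282 + H) = √(34282 + 1/49) = √(1679819/49) = √1679819/7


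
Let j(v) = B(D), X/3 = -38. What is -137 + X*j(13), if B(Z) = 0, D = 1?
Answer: -137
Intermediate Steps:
X = -114 (X = 3*(-38) = -114)
j(v) = 0
-137 + X*j(13) = -137 - 114*0 = -137 + 0 = -137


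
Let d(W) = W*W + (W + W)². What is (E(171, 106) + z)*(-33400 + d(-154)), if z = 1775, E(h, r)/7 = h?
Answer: 253154960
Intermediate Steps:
E(h, r) = 7*h
d(W) = 5*W² (d(W) = W² + (2*W)² = W² + 4*W² = 5*W²)
(E(171, 106) + z)*(-33400 + d(-154)) = (7*171 + 1775)*(-33400 + 5*(-154)²) = (1197 + 1775)*(-33400 + 5*23716) = 2972*(-33400 + 118580) = 2972*85180 = 253154960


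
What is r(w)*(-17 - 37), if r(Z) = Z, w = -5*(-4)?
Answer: -1080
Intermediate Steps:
w = 20
r(w)*(-17 - 37) = 20*(-17 - 37) = 20*(-54) = -1080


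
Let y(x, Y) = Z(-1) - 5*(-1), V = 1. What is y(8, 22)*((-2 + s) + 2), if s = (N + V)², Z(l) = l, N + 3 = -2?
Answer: 64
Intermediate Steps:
N = -5 (N = -3 - 2 = -5)
s = 16 (s = (-5 + 1)² = (-4)² = 16)
y(x, Y) = 4 (y(x, Y) = -1 - 5*(-1) = -1 + 5 = 4)
y(8, 22)*((-2 + s) + 2) = 4*((-2 + 16) + 2) = 4*(14 + 2) = 4*16 = 64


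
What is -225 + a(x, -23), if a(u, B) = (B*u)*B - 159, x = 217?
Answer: 114409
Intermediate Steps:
a(u, B) = -159 + u*B² (a(u, B) = u*B² - 159 = -159 + u*B²)
-225 + a(x, -23) = -225 + (-159 + 217*(-23)²) = -225 + (-159 + 217*529) = -225 + (-159 + 114793) = -225 + 114634 = 114409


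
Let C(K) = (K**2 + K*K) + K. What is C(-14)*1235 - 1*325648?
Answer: 141182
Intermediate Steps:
C(K) = K + 2*K**2 (C(K) = (K**2 + K**2) + K = 2*K**2 + K = K + 2*K**2)
C(-14)*1235 - 1*325648 = -14*(1 + 2*(-14))*1235 - 1*325648 = -14*(1 - 28)*1235 - 325648 = -14*(-27)*1235 - 325648 = 378*1235 - 325648 = 466830 - 325648 = 141182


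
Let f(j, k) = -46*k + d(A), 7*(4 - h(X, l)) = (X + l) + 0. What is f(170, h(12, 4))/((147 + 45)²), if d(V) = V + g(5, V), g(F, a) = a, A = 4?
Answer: -31/16128 ≈ -0.0019221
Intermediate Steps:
h(X, l) = 4 - X/7 - l/7 (h(X, l) = 4 - ((X + l) + 0)/7 = 4 - (X + l)/7 = 4 + (-X/7 - l/7) = 4 - X/7 - l/7)
d(V) = 2*V (d(V) = V + V = 2*V)
f(j, k) = 8 - 46*k (f(j, k) = -46*k + 2*4 = -46*k + 8 = 8 - 46*k)
f(170, h(12, 4))/((147 + 45)²) = (8 - 46*(4 - ⅐*12 - ⅐*4))/((147 + 45)²) = (8 - 46*(4 - 12/7 - 4/7))/(192²) = (8 - 46*12/7)/36864 = (8 - 552/7)*(1/36864) = -496/7*1/36864 = -31/16128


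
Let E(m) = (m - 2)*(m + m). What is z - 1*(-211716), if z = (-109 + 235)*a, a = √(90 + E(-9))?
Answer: 211716 + 1512*√2 ≈ 2.1385e+5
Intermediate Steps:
E(m) = 2*m*(-2 + m) (E(m) = (-2 + m)*(2*m) = 2*m*(-2 + m))
a = 12*√2 (a = √(90 + 2*(-9)*(-2 - 9)) = √(90 + 2*(-9)*(-11)) = √(90 + 198) = √288 = 12*√2 ≈ 16.971)
z = 1512*√2 (z = (-109 + 235)*(12*√2) = 126*(12*√2) = 1512*√2 ≈ 2138.3)
z - 1*(-211716) = 1512*√2 - 1*(-211716) = 1512*√2 + 211716 = 211716 + 1512*√2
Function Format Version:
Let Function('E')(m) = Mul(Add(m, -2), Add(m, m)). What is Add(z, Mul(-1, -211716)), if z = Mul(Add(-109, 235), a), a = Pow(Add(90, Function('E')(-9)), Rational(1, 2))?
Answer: Add(211716, Mul(1512, Pow(2, Rational(1, 2)))) ≈ 2.1385e+5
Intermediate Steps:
Function('E')(m) = Mul(2, m, Add(-2, m)) (Function('E')(m) = Mul(Add(-2, m), Mul(2, m)) = Mul(2, m, Add(-2, m)))
a = Mul(12, Pow(2, Rational(1, 2))) (a = Pow(Add(90, Mul(2, -9, Add(-2, -9))), Rational(1, 2)) = Pow(Add(90, Mul(2, -9, -11)), Rational(1, 2)) = Pow(Add(90, 198), Rational(1, 2)) = Pow(288, Rational(1, 2)) = Mul(12, Pow(2, Rational(1, 2))) ≈ 16.971)
z = Mul(1512, Pow(2, Rational(1, 2))) (z = Mul(Add(-109, 235), Mul(12, Pow(2, Rational(1, 2)))) = Mul(126, Mul(12, Pow(2, Rational(1, 2)))) = Mul(1512, Pow(2, Rational(1, 2))) ≈ 2138.3)
Add(z, Mul(-1, -211716)) = Add(Mul(1512, Pow(2, Rational(1, 2))), Mul(-1, -211716)) = Add(Mul(1512, Pow(2, Rational(1, 2))), 211716) = Add(211716, Mul(1512, Pow(2, Rational(1, 2))))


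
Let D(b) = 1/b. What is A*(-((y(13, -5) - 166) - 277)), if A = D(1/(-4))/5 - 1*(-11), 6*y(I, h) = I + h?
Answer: 4505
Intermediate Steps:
y(I, h) = I/6 + h/6 (y(I, h) = (I + h)/6 = I/6 + h/6)
A = 51/5 (A = 1/(1/(-4)*5) - 1*(-11) = (1/5)/(-1/4) + 11 = -4*1/5 + 11 = -4/5 + 11 = 51/5 ≈ 10.200)
A*(-((y(13, -5) - 166) - 277)) = 51*(-((((1/6)*13 + (1/6)*(-5)) - 166) - 277))/5 = 51*(-(((13/6 - 5/6) - 166) - 277))/5 = 51*(-((4/3 - 166) - 277))/5 = 51*(-(-494/3 - 277))/5 = 51*(-1*(-1325/3))/5 = (51/5)*(1325/3) = 4505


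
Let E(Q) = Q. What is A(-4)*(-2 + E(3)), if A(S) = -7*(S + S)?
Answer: 56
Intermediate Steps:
A(S) = -14*S
A(-4)*(-2 + E(3)) = (-14*(-4))*(-2 + 3) = 56*1 = 56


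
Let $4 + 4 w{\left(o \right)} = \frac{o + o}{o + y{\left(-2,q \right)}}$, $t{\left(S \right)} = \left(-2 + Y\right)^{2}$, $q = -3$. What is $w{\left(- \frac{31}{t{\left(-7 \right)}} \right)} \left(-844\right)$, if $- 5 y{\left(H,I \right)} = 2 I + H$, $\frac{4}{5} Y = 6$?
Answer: $\frac{138838}{87} \approx 1595.8$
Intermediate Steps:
$Y = \frac{15}{2}$ ($Y = \frac{5}{4} \cdot 6 = \frac{15}{2} \approx 7.5$)
$y{\left(H,I \right)} = - \frac{2 I}{5} - \frac{H}{5}$ ($y{\left(H,I \right)} = - \frac{2 I + H}{5} = - \frac{H + 2 I}{5} = - \frac{2 I}{5} - \frac{H}{5}$)
$t{\left(S \right)} = \frac{121}{4}$ ($t{\left(S \right)} = \left(-2 + \frac{15}{2}\right)^{2} = \left(\frac{11}{2}\right)^{2} = \frac{121}{4}$)
$w{\left(o \right)} = -1 + \frac{o}{2 \left(\frac{8}{5} + o\right)}$ ($w{\left(o \right)} = -1 + \frac{\left(o + o\right) \frac{1}{o - - \frac{8}{5}}}{4} = -1 + \frac{2 o \frac{1}{o + \left(\frac{6}{5} + \frac{2}{5}\right)}}{4} = -1 + \frac{2 o \frac{1}{o + \frac{8}{5}}}{4} = -1 + \frac{2 o \frac{1}{\frac{8}{5} + o}}{4} = -1 + \frac{o}{2 \left(\frac{8}{5} + o\right)}$)
$w{\left(- \frac{31}{t{\left(-7 \right)}} \right)} \left(-844\right) = \frac{-16 - 5 \left(- \frac{31}{\frac{121}{4}}\right)}{2 \left(8 + 5 \left(- \frac{31}{\frac{121}{4}}\right)\right)} \left(-844\right) = \frac{-16 - 5 \left(\left(-31\right) \frac{4}{121}\right)}{2 \left(8 + 5 \left(\left(-31\right) \frac{4}{121}\right)\right)} \left(-844\right) = \frac{-16 - - \frac{620}{121}}{2 \left(8 + 5 \left(- \frac{124}{121}\right)\right)} \left(-844\right) = \frac{-16 + \frac{620}{121}}{2 \left(8 - \frac{620}{121}\right)} \left(-844\right) = \frac{1}{2} \frac{1}{\frac{348}{121}} \left(- \frac{1316}{121}\right) \left(-844\right) = \frac{1}{2} \cdot \frac{121}{348} \left(- \frac{1316}{121}\right) \left(-844\right) = \left(- \frac{329}{174}\right) \left(-844\right) = \frac{138838}{87}$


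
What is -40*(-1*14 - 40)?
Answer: 2160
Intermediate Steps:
-40*(-1*14 - 40) = -40*(-14 - 40) = -40*(-54) = 2160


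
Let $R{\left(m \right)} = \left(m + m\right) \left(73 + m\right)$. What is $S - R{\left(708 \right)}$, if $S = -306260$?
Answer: $-1412156$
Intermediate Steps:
$R{\left(m \right)} = 2 m \left(73 + m\right)$
$S - R{\left(708 \right)} = -306260 - 2 \cdot 708 \left(73 + 708\right) = -306260 - 2 \cdot 708 \cdot 781 = -306260 - 1105896 = -1412156$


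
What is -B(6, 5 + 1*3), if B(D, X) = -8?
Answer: 8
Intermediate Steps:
-B(6, 5 + 1*3) = -1*(-8) = 8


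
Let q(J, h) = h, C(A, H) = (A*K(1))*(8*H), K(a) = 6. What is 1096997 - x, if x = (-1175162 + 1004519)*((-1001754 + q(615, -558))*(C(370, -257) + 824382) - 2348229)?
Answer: 639669344509445558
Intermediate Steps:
C(A, H) = 48*A*H (C(A, H) = (A*6)*(8*H) = (6*A)*(8*H) = 48*A*H)
x = -639669344508348561 (x = (-1175162 + 1004519)*((-1001754 - 558)*(48*370*(-257) + 824382) - 2348229) = -170643*(-1002312*(-4564320 + 824382) - 2348229) = -170643*(-1002312*(-3739938) - 2348229) = -170643*(3748584736656 - 2348229) = -170643*3748582388427 = -639669344508348561)
1096997 - x = 1096997 - 1*(-639669344508348561) = 1096997 + 639669344508348561 = 639669344509445558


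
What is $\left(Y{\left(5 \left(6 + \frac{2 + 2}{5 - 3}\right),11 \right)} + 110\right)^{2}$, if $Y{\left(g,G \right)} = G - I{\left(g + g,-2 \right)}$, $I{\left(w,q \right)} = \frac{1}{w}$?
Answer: $\frac{93683041}{6400} \approx 14638.0$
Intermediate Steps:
$Y{\left(g,G \right)} = G - \frac{1}{2 g}$ ($Y{\left(g,G \right)} = G - \frac{1}{g + g} = G - \frac{1}{2 g}$)
$\left(Y{\left(5 \left(6 + \frac{2 + 2}{5 - 3}\right),11 \right)} + 110\right)^{2} = \left(\left(11 - \frac{1}{2 \cdot 5 \left(6 + \frac{2 + 2}{5 - 3}\right)}\right) + 110\right)^{2} = \left(\left(11 - \frac{1}{2 \cdot 5 \left(6 + \frac{4}{2}\right)}\right) + 110\right)^{2} = \left(\left(11 - \frac{1}{2 \cdot 5 \left(6 + 4 \cdot \frac{1}{2}\right)}\right) + 110\right)^{2} = \left(\left(11 - \frac{1}{2 \cdot 5 \left(6 + 2\right)}\right) + 110\right)^{2} = \left(\left(11 - \frac{1}{2 \cdot 5 \cdot 8}\right) + 110\right)^{2} = \left(\left(11 - \frac{1}{2 \cdot 40}\right) + 110\right)^{2} = \left(\left(11 - \frac{1}{80}\right) + 110\right)^{2} = \left(\frac{879}{80} + 110\right)^{2} = \left(\frac{9679}{80}\right)^{2} = \frac{93683041}{6400}$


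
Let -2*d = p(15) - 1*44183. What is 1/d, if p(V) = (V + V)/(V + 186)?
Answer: 134/2960251 ≈ 4.5266e-5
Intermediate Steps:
p(V) = 2*V/(186 + V) (p(V) = (2*V)/(186 + V) = 2*V/(186 + V))
d = 2960251/134 (d = -(2*15/(186 + 15) - 1*44183)/2 = -(2*15/201 - 44183)/2 = -(2*15*(1/201) - 44183)/2 = -(10/67 - 44183)/2 = -1/2*(-2960251/67) = 2960251/134 ≈ 22091.)
1/d = 1/(2960251/134) = 134/2960251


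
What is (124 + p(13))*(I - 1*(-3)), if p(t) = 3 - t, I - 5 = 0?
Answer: 912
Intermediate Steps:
I = 5 (I = 5 + 0 = 5)
(124 + p(13))*(I - 1*(-3)) = (124 + (3 - 1*13))*(5 - 1*(-3)) = (124 + (3 - 13))*(5 + 3) = (124 - 10)*8 = 114*8 = 912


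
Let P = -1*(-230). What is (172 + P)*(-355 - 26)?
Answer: -153162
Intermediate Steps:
P = 230
(172 + P)*(-355 - 26) = (172 + 230)*(-355 - 26) = 402*(-381) = -153162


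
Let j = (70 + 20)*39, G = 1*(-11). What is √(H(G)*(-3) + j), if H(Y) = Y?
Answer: √3543 ≈ 59.523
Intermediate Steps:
G = -11
j = 3510 (j = 90*39 = 3510)
√(H(G)*(-3) + j) = √(-11*(-3) + 3510) = √(33 + 3510) = √3543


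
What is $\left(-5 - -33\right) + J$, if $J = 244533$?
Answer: $244561$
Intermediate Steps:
$\left(-5 - -33\right) + J = \left(-5 - -33\right) + 244533 = \left(-5 + 33\right) + 244533 = 28 + 244533 = 244561$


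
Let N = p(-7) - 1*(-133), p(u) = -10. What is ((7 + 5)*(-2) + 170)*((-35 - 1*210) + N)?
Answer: -17812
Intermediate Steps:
N = 123 (N = -10 - 1*(-133) = -10 + 133 = 123)
((7 + 5)*(-2) + 170)*((-35 - 1*210) + N) = ((7 + 5)*(-2) + 170)*((-35 - 1*210) + 123) = (12*(-2) + 170)*((-35 - 210) + 123) = (-24 + 170)*(-245 + 123) = 146*(-122) = -17812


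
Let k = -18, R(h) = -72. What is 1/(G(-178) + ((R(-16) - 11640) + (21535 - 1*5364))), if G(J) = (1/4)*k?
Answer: 2/8909 ≈ 0.00022449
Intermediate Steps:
G(J) = -9/2 (G(J) = (1/4)*(-18) = -9/2)
1/(G(-178) + ((R(-16) - 11640) + (21535 - 1*5364))) = 1/(-9/2 + ((-72 - 11640) + (21535 - 1*5364))) = 1/(-9/2 + (-11712 + (21535 - 5364))) = 1/(-9/2 + (-11712 + 16171)) = 1/(-9/2 + 4459) = 1/(8909/2) = 2/8909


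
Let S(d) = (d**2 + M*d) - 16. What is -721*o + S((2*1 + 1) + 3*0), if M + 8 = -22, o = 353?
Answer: -254610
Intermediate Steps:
M = -30 (M = -8 - 22 = -30)
S(d) = -16 + d**2 - 30*d (S(d) = (d**2 - 30*d) - 16 = -16 + d**2 - 30*d)
-721*o + S((2*1 + 1) + 3*0) = -721*353 + (-16 + ((2*1 + 1) + 3*0)**2 - 30*((2*1 + 1) + 3*0)) = -254513 + (-16 + ((2 + 1) + 0)**2 - 30*((2 + 1) + 0)) = -254513 + (-16 + (3 + 0)**2 - 30*(3 + 0)) = -254513 + (-16 + 3**2 - 30*3) = -254513 + (-16 + 9 - 90) = -254513 - 97 = -254610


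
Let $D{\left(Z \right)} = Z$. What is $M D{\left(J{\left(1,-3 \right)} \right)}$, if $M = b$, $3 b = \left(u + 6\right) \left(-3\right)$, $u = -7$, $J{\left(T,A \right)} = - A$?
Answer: $3$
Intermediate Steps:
$b = 1$ ($b = \frac{\left(-7 + 6\right) \left(-3\right)}{3} = \frac{\left(-1\right) \left(-3\right)}{3} = \frac{1}{3} \cdot 3 = 1$)
$M = 1$
$M D{\left(J{\left(1,-3 \right)} \right)} = 1 \left(\left(-1\right) \left(-3\right)\right) = 1 \cdot 3 = 3$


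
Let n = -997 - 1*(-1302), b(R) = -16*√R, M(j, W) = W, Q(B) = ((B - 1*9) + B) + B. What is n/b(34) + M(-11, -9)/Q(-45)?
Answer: 1/16 - 305*√34/544 ≈ -3.2067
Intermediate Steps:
Q(B) = -9 + 3*B (Q(B) = ((B - 9) + B) + B = ((-9 + B) + B) + B = (-9 + 2*B) + B = -9 + 3*B)
n = 305 (n = -997 + 1302 = 305)
n/b(34) + M(-11, -9)/Q(-45) = 305/((-16*√34)) - 9/(-9 + 3*(-45)) = 305*(-√34/544) - 9/(-9 - 135) = -305*√34/544 - 9/(-144) = -305*√34/544 - 9*(-1/144) = -305*√34/544 + 1/16 = 1/16 - 305*√34/544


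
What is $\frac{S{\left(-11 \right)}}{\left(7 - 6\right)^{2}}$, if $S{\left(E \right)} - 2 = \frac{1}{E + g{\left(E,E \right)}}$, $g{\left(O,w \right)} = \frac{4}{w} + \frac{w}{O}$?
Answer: $\frac{217}{114} \approx 1.9035$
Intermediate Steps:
$S{\left(E \right)} = 2 + \frac{1}{1 + E + \frac{4}{E}}$ ($S{\left(E \right)} = 2 + \frac{1}{E + \left(\frac{4}{E} + \frac{E}{E}\right)} = 2 + \frac{1}{E + \left(\frac{4}{E} + 1\right)} = 2 + \frac{1}{E + \left(1 + \frac{4}{E}\right)} = 2 + \frac{1}{1 + E + \frac{4}{E}}$)
$\frac{S{\left(-11 \right)}}{\left(7 - 6\right)^{2}} = \frac{\frac{1}{4 - 11 + \left(-11\right)^{2}} \left(8 + 2 \left(-11\right)^{2} + 3 \left(-11\right)\right)}{\left(7 - 6\right)^{2}} = \frac{\frac{1}{4 - 11 + 121} \left(8 + 2 \cdot 121 - 33\right)}{1^{2}} = \frac{\frac{1}{114} \left(8 + 242 - 33\right)}{1} = \frac{1}{114} \cdot 217 \cdot 1 = \frac{217}{114} \cdot 1 = \frac{217}{114}$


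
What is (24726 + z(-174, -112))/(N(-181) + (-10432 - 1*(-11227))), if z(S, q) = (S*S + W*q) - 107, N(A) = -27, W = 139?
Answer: 13109/256 ≈ 51.207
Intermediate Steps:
z(S, q) = -107 + S**2 + 139*q (z(S, q) = (S*S + 139*q) - 107 = (S**2 + 139*q) - 107 = -107 + S**2 + 139*q)
(24726 + z(-174, -112))/(N(-181) + (-10432 - 1*(-11227))) = (24726 + (-107 + (-174)**2 + 139*(-112)))/(-27 + (-10432 - 1*(-11227))) = (24726 + (-107 + 30276 - 15568))/(-27 + (-10432 + 11227)) = (24726 + 14601)/(-27 + 795) = 39327/768 = 39327*(1/768) = 13109/256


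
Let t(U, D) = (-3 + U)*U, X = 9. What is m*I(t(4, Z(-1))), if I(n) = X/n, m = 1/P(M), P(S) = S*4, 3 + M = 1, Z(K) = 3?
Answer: -9/32 ≈ -0.28125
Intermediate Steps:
M = -2 (M = -3 + 1 = -2)
P(S) = 4*S
t(U, D) = U*(-3 + U)
m = -⅛ (m = 1/(4*(-2)) = 1/(-8) = -⅛ ≈ -0.12500)
I(n) = 9/n
m*I(t(4, Z(-1))) = -9/(8*(4*(-3 + 4))) = -9/(8*(4*1)) = -9/(8*4) = -⅛*9/4 = -9/32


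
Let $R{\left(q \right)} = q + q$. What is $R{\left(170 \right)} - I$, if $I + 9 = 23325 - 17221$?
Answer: $-5755$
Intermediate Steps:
$I = 6095$ ($I = -9 + \left(23325 - 17221\right) = -9 + 6104 = 6095$)
$R{\left(q \right)} = 2 q$
$R{\left(170 \right)} - I = 2 \cdot 170 - 6095 = 340 - 6095 = -5755$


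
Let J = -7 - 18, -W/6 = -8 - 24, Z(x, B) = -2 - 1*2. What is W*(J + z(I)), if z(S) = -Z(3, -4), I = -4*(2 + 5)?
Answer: -4032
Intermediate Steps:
Z(x, B) = -4 (Z(x, B) = -2 - 2 = -4)
W = 192 (W = -6*(-8 - 24) = -6*(-32) = 192)
J = -25
I = -28 (I = -4*7 = -28)
z(S) = 4 (z(S) = -1*(-4) = 4)
W*(J + z(I)) = 192*(-25 + 4) = 192*(-21) = -4032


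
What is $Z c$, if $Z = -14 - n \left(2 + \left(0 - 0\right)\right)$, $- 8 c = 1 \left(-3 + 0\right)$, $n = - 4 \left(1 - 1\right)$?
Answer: $- \frac{21}{4} \approx -5.25$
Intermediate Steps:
$n = 0$ ($n = \left(-4\right) 0 = 0$)
$c = \frac{3}{8}$ ($c = - \frac{1 \left(-3 + 0\right)}{8} = - \frac{1 \left(-3\right)}{8} = \left(- \frac{1}{8}\right) \left(-3\right) = \frac{3}{8} \approx 0.375$)
$Z = -14$ ($Z = -14 - 0 \left(2 + \left(0 - 0\right)\right) = -14 - 0 \left(2 + \left(0 + 0\right)\right) = -14 - 0 \left(2 + 0\right) = -14 - 0 \cdot 2 = -14 - 0 = -14 + 0 = -14$)
$Z c = \left(-14\right) \frac{3}{8} = - \frac{21}{4}$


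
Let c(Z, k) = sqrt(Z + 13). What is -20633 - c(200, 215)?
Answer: -20633 - sqrt(213) ≈ -20648.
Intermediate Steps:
c(Z, k) = sqrt(13 + Z)
-20633 - c(200, 215) = -20633 - sqrt(13 + 200) = -20633 - sqrt(213)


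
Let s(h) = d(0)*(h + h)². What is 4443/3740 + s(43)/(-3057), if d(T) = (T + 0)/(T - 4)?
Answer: 4443/3740 ≈ 1.1880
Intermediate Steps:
d(T) = T/(-4 + T)
s(h) = 0 (s(h) = (0/(-4 + 0))*(h + h)² = (0/(-4))*(2*h)² = (0*(-¼))*(4*h²) = 0*(4*h²) = 0)
4443/3740 + s(43)/(-3057) = 4443/3740 + 0/(-3057) = 4443*(1/3740) + 0*(-1/3057) = 4443/3740 + 0 = 4443/3740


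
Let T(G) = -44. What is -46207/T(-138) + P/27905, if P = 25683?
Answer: 1290536387/1227820 ≈ 1051.1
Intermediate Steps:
-46207/T(-138) + P/27905 = -46207/(-44) + 25683/27905 = -46207*(-1/44) + 25683*(1/27905) = 46207/44 + 25683/27905 = 1290536387/1227820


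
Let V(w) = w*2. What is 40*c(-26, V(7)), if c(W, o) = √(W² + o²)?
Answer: 80*√218 ≈ 1181.2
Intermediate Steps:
V(w) = 2*w
40*c(-26, V(7)) = 40*√((-26)² + (2*7)²) = 40*√(676 + 14²) = 40*√(676 + 196) = 40*√872 = 40*(2*√218) = 80*√218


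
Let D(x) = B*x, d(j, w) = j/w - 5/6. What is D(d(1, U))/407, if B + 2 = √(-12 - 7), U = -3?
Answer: 7/1221 - 7*I*√19/2442 ≈ 0.005733 - 0.012495*I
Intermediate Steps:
B = -2 + I*√19 (B = -2 + √(-12 - 7) = -2 + √(-19) = -2 + I*√19 ≈ -2.0 + 4.3589*I)
d(j, w) = -⅚ + j/w (d(j, w) = j/w - 5*⅙ = j/w - ⅚ = -⅚ + j/w)
D(x) = x*(-2 + I*√19) (D(x) = (-2 + I*√19)*x = x*(-2 + I*√19))
D(d(1, U))/407 = ((-⅚ + 1/(-3))*(-2 + I*√19))/407 = ((-⅚ + 1*(-⅓))*(-2 + I*√19))*(1/407) = ((-⅚ - ⅓)*(-2 + I*√19))*(1/407) = -7*(-2 + I*√19)/6*(1/407) = (7/3 - 7*I*√19/6)*(1/407) = 7/1221 - 7*I*√19/2442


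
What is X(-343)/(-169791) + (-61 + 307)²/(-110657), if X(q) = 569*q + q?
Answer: 3786492638/6262854229 ≈ 0.60460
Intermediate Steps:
X(q) = 570*q
X(-343)/(-169791) + (-61 + 307)²/(-110657) = (570*(-343))/(-169791) + (-61 + 307)²/(-110657) = -195510*(-1/169791) + 246²*(-1/110657) = 65170/56597 + 60516*(-1/110657) = 65170/56597 - 60516/110657 = 3786492638/6262854229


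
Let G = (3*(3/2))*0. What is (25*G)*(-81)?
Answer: 0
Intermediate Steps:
G = 0 (G = (3*(3*(½)))*0 = (3*(3/2))*0 = (9/2)*0 = 0)
(25*G)*(-81) = (25*0)*(-81) = 0*(-81) = 0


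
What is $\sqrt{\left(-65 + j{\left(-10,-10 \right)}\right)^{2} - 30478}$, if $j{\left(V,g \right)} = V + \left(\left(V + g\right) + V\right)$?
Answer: $7 i \sqrt{397} \approx 139.47 i$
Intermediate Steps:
$j{\left(V,g \right)} = g + 3 V$ ($j{\left(V,g \right)} = V + \left(g + 2 V\right) = g + 3 V$)
$\sqrt{\left(-65 + j{\left(-10,-10 \right)}\right)^{2} - 30478} = \sqrt{\left(-65 + \left(-10 + 3 \left(-10\right)\right)\right)^{2} - 30478} = \sqrt{\left(-65 - 40\right)^{2} - 30478} = \sqrt{\left(-105\right)^{2} - 30478} = \sqrt{11025 - 30478} = \sqrt{-19453} = 7 i \sqrt{397}$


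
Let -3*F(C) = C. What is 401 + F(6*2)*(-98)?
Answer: 793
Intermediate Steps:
F(C) = -C/3
401 + F(6*2)*(-98) = 401 - 2*2*(-98) = 401 - 1/3*12*(-98) = 401 - 4*(-98) = 401 + 392 = 793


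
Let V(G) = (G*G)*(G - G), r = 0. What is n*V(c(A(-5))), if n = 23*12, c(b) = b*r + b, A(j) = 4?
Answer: 0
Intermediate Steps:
c(b) = b (c(b) = b*0 + b = 0 + b = b)
n = 276
V(G) = 0 (V(G) = G²*0 = 0)
n*V(c(A(-5))) = 276*0 = 0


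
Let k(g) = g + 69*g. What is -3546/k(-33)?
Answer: 591/385 ≈ 1.5351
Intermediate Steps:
k(g) = 70*g
-3546/k(-33) = -3546/(70*(-33)) = -3546/(-2310) = -3546*(-1/2310) = 591/385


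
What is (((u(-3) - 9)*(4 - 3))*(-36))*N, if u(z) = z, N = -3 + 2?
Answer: -432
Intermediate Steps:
N = -1
(((u(-3) - 9)*(4 - 3))*(-36))*N = (((-3 - 9)*(4 - 3))*(-36))*(-1) = (-12*1*(-36))*(-1) = -12*(-36)*(-1) = 432*(-1) = -432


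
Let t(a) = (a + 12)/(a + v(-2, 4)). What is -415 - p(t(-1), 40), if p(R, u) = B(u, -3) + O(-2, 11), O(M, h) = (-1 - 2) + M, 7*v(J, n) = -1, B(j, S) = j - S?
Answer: -453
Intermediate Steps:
v(J, n) = -⅐ (v(J, n) = (⅐)*(-1) = -⅐)
t(a) = (12 + a)/(-⅐ + a) (t(a) = (a + 12)/(a - ⅐) = (12 + a)/(-⅐ + a))
O(M, h) = -3 + M
p(R, u) = -2 + u (p(R, u) = (u - 1*(-3)) + (-3 - 2) = (u + 3) - 5 = (3 + u) - 5 = -2 + u)
-415 - p(t(-1), 40) = -415 - (-2 + 40) = -415 - 1*38 = -415 - 38 = -453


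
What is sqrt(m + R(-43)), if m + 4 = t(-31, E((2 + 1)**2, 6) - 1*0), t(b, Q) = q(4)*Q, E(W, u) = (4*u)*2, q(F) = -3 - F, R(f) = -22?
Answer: I*sqrt(362) ≈ 19.026*I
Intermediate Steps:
E(W, u) = 8*u
t(b, Q) = -7*Q (t(b, Q) = (-3 - 1*4)*Q = (-3 - 4)*Q = -7*Q)
m = -340 (m = -4 - 7*(8*6 - 1*0) = -4 - 7*(48 + 0) = -4 - 7*48 = -4 - 336 = -340)
sqrt(m + R(-43)) = sqrt(-340 - 22) = sqrt(-362) = I*sqrt(362)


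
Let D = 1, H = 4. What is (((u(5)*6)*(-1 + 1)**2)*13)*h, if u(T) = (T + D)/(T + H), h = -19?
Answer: 0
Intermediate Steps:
u(T) = (1 + T)/(4 + T) (u(T) = (T + 1)/(T + 4) = (1 + T)/(4 + T))
(((u(5)*6)*(-1 + 1)**2)*13)*h = (((((1 + 5)/(4 + 5))*6)*(-1 + 1)**2)*13)*(-19) = ((((6/9)*6)*0**2)*13)*(-19) = (((((1/9)*6)*6)*0)*13)*(-19) = ((((2/3)*6)*0)*13)*(-19) = ((4*0)*13)*(-19) = (0*13)*(-19) = 0*(-19) = 0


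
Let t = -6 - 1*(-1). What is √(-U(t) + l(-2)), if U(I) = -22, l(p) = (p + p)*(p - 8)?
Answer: √62 ≈ 7.8740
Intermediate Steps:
t = -5 (t = -6 + 1 = -5)
l(p) = 2*p*(-8 + p) (l(p) = (2*p)*(-8 + p) = 2*p*(-8 + p))
√(-U(t) + l(-2)) = √(-1*(-22) + 2*(-2)*(-8 - 2)) = √(22 + 2*(-2)*(-10)) = √(22 + 40) = √62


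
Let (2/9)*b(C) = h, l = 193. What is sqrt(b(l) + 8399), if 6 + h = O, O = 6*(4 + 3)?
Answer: sqrt(8561) ≈ 92.526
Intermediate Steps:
O = 42 (O = 6*7 = 42)
h = 36 (h = -6 + 42 = 36)
b(C) = 162 (b(C) = (9/2)*36 = 162)
sqrt(b(l) + 8399) = sqrt(162 + 8399) = sqrt(8561)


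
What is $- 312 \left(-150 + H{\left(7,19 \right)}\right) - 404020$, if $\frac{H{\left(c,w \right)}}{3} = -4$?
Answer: $-353476$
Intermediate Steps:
$H{\left(c,w \right)} = -12$ ($H{\left(c,w \right)} = 3 \left(-4\right) = -12$)
$- 312 \left(-150 + H{\left(7,19 \right)}\right) - 404020 = - 312 \left(-150 - 12\right) - 404020 = \left(-312\right) \left(-162\right) - 404020 = 50544 - 404020 = -353476$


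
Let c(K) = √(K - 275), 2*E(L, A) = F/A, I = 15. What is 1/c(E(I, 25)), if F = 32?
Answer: -5*I*√19/361 ≈ -0.060373*I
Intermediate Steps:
E(L, A) = 16/A (E(L, A) = (32/A)/2 = 16/A)
c(K) = √(-275 + K)
1/c(E(I, 25)) = 1/(√(-275 + 16/25)) = 1/(√(-6859/25)) = 1/(19*I*√19/5) = -5*I*√19/361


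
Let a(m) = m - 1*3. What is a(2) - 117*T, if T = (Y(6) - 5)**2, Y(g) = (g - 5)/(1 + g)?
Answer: -135301/49 ≈ -2761.2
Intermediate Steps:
a(m) = -3 + m (a(m) = m - 3 = -3 + m)
Y(g) = (-5 + g)/(1 + g)
T = 1156/49 (T = ((-5 + 6)/(1 + 6) - 5)**2 = (1/7 - 5)**2 = (-34/7)**2 = 1156/49 ≈ 23.592)
a(2) - 117*T = (-3 + 2) - 117*1156/49 = -1 - 135252/49 = -135301/49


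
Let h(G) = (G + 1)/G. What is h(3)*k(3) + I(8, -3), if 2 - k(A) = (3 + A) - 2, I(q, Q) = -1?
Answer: -11/3 ≈ -3.6667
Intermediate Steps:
k(A) = 1 - A (k(A) = 2 - ((3 + A) - 2) = 2 - (1 + A) = 2 + (-1 - A) = 1 - A)
h(G) = (1 + G)/G
h(3)*k(3) + I(8, -3) = ((1 + 3)/3)*(1 - 1*3) - 1 = ((⅓)*4)*(1 - 3) - 1 = (4/3)*(-2) - 1 = -8/3 - 1 = -11/3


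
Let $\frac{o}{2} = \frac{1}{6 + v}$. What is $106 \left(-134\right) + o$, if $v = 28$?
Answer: $- \frac{241467}{17} \approx -14204.0$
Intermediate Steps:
$o = \frac{1}{17}$ ($o = \frac{2}{6 + 28} = \frac{2}{34} = 2 \cdot \frac{1}{34} = \frac{1}{17} \approx 0.058824$)
$106 \left(-134\right) + o = 106 \left(-134\right) + \frac{1}{17} = -14204 + \frac{1}{17} = - \frac{241467}{17}$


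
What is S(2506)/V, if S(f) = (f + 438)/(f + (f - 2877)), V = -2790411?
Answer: -2944/5957527485 ≈ -4.9416e-7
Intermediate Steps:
S(f) = (438 + f)/(-2877 + 2*f) (S(f) = (438 + f)/(f + (-2877 + f)) = (438 + f)/(-2877 + 2*f))
S(2506)/V = ((438 + 2506)/(-2877 + 2*2506))/(-2790411) = (2944/(-2877 + 5012))*(-1/2790411) = (2944/2135)*(-1/2790411) = -2944/5957527485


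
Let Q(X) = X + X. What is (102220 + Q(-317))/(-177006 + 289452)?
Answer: 16931/18741 ≈ 0.90342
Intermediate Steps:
Q(X) = 2*X
(102220 + Q(-317))/(-177006 + 289452) = (102220 + 2*(-317))/(-177006 + 289452) = (102220 - 634)/112446 = 101586*(1/112446) = 16931/18741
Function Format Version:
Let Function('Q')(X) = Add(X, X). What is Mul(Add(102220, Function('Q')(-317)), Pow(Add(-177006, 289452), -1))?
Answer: Rational(16931, 18741) ≈ 0.90342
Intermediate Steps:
Function('Q')(X) = Mul(2, X)
Mul(Add(102220, Function('Q')(-317)), Pow(Add(-177006, 289452), -1)) = Mul(Add(102220, Mul(2, -317)), Pow(Add(-177006, 289452), -1)) = Mul(Add(102220, -634), Pow(112446, -1)) = Mul(101586, Rational(1, 112446)) = Rational(16931, 18741)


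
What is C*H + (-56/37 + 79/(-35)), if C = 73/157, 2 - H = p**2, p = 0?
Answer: -577561/203315 ≈ -2.8407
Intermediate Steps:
H = 2 (H = 2 - 1*0**2 = 2 - 1*0 = 2 + 0 = 2)
C = 73/157 (C = 73*(1/157) = 73/157 ≈ 0.46497)
C*H + (-56/37 + 79/(-35)) = (73/157)*2 + (-56/37 + 79/(-35)) = 146/157 + (-56*1/37 + 79*(-1/35)) = 146/157 + (-56/37 - 79/35) = 146/157 - 4883/1295 = -577561/203315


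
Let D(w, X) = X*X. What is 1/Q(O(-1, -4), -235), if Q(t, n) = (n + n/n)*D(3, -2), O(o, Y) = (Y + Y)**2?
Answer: -1/936 ≈ -0.0010684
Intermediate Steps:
O(o, Y) = 4*Y**2 (O(o, Y) = (2*Y)**2 = 4*Y**2)
D(w, X) = X**2
Q(t, n) = 4 + 4*n (Q(t, n) = (n + n/n)*(-2)**2 = (n + 1)*4 = (1 + n)*4 = 4 + 4*n)
1/Q(O(-1, -4), -235) = 1/(4 + 4*(-235)) = 1/(4 - 940) = 1/(-936) = -1/936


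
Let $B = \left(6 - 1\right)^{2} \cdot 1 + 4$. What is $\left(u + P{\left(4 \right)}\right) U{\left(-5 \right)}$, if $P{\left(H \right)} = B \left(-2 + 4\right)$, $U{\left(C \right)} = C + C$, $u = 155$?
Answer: $-2130$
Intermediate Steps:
$U{\left(C \right)} = 2 C$
$B = 29$ ($B = 5^{2} \cdot 1 + 4 = 25 \cdot 1 + 4 = 25 + 4 = 29$)
$P{\left(H \right)} = 58$ ($P{\left(H \right)} = 29 \left(-2 + 4\right) = 29 \cdot 2 = 58$)
$\left(u + P{\left(4 \right)}\right) U{\left(-5 \right)} = \left(155 + 58\right) 2 \left(-5\right) = 213 \left(-10\right) = -2130$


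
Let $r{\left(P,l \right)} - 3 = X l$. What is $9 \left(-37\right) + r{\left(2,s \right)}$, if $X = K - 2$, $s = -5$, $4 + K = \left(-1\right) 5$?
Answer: $-275$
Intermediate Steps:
$K = -9$ ($K = -4 - 5 = -9$)
$X = -11$ ($X = -9 - 2 = -11$)
$r{\left(P,l \right)} = 3 - 11 l$
$9 \left(-37\right) + r{\left(2,s \right)} = 9 \left(-37\right) + \left(3 - -55\right) = -333 + \left(3 + 55\right) = -333 + 58 = -275$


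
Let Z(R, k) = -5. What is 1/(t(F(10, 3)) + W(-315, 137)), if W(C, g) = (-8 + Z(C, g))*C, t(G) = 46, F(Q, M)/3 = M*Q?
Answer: 1/4141 ≈ 0.00024149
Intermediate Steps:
F(Q, M) = 3*M*Q (F(Q, M) = 3*(M*Q) = 3*M*Q)
W(C, g) = -13*C (W(C, g) = (-8 - 5)*C = -13*C)
1/(t(F(10, 3)) + W(-315, 137)) = 1/(46 - 13*(-315)) = 1/(46 + 4095) = 1/4141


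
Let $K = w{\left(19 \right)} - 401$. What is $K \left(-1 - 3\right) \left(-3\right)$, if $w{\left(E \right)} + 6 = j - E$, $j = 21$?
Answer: $-4860$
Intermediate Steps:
$w{\left(E \right)} = 15 - E$ ($w{\left(E \right)} = -6 - \left(-21 + E\right) = 15 - E$)
$K = -405$ ($K = \left(15 - 19\right) - 401 = -4 - 401 = -405$)
$K \left(-1 - 3\right) \left(-3\right) = - 405 \left(-1 - 3\right) \left(-3\right) = - 405 \left(\left(-4\right) \left(-3\right)\right) = \left(-405\right) 12 = -4860$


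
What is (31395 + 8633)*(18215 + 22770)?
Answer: 1640547580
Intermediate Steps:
(31395 + 8633)*(18215 + 22770) = 40028*40985 = 1640547580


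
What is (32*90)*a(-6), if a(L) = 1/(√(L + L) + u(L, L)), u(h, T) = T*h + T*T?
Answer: 17280/433 - 480*I*√3/433 ≈ 39.908 - 1.9201*I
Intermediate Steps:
u(h, T) = T² + T*h (u(h, T) = T*h + T² = T² + T*h)
a(L) = 1/(2*L² + √2*√L) (a(L) = 1/(√(L + L) + L*(L + L)) = 1/(√(2*L) + L*(2*L)) = 1/(√2*√L + 2*L²) = 1/(2*L² + √2*√L))
(32*90)*a(-6) = (32*90)/(2*(-6)² + √2*√(-6)) = 2880/(2*36 + √2*(I*√6)) = 2880/(72 + 2*I*√3)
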